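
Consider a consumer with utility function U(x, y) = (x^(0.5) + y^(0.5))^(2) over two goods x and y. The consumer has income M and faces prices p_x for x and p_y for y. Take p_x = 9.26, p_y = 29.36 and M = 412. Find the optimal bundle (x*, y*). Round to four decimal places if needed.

MRS = MU_x/MU_y = (y/x)^(0.5). Set equal to p_x/p_y.
Solve for the ratio: y/x = [p_x/p_y]^(2).
With the ratio pinned down, the budget gives x* = M/(p_x + p_y·(y/x)) and y* = (y/x)·x*.
Numerically y/x = 0.099474, so x* = 412/(9.26 + 29.36·0.099474) = 33.8244 and y* = 0.099474·33.8244 = 3.3646.

x* = 33.8244, y* = 3.3646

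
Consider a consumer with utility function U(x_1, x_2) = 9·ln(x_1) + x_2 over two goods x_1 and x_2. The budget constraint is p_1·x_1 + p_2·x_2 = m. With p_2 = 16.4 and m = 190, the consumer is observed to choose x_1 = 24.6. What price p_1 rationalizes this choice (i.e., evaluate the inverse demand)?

p_1 = 6

Set MRS = p_1/p_2: (9/x_1)/1 = p_1/p_2.
So x_1*(p_1,p_2) = 9·p_2/p_1, independent of income; and x_2* = (m − 9·p_2)/p_2.
Set x_1* = 24.6 in the demand function and solve for p_1: p_1 = 6.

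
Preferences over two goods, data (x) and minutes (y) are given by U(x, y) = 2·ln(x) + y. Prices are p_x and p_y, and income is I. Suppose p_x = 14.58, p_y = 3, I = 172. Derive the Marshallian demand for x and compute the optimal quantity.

Set MRS = p_x/p_y: (2/x)/1 = p_x/p_y.
So x*(p_x,p_y) = 2·p_y/p_x, independent of income; and y* = (I − 2·p_y)/p_y.
At the given prices: x* = 2·3/14.58 = 0.4115.

x* = 0.4115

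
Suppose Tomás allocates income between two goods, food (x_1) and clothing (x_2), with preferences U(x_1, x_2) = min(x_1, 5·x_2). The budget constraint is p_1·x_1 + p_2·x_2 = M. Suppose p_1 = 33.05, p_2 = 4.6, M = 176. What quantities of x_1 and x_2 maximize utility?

x_1* = 5.181, x_2* = 1.0362

Leontief preferences: the optimum is at the kink where x_1/5 = x_2/1, i.e. x_2 = (1/5)·x_1.
Budget: p_1·x_1 + p_2·(1/5)·x_1 = M, so (5·p_1 + p_2)·x_1 = 5·M.
Demand: x_1*(p_1,p_2,M) = 5·M/(5·p_1 + p_2), x_2* = M/(5·p_1 + p_2).
Here 5·33.05 + 4.6 = 169.85, giving x_1* = 5.181 and x_2* = 1.0362.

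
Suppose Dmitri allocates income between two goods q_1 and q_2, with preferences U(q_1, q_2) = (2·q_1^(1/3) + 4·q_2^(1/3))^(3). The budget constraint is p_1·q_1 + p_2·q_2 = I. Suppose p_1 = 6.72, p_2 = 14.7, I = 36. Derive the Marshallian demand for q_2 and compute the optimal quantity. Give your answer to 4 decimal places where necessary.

MRS = MU_q_1/MU_q_2 = (1/2)·(q_2/q_1)^(2/3). Set equal to p_1/p_2.
Hence q_2/q_1 = (2·p_1/p_2)^(1/(2/3)), i.e. raised to the 1.5 power.
Substitute q_2 = (q_2/q_1)·q_1 into the budget: q_1* = I/(p_1 + p_2·(q_2/q_1)).
Numerically q_2/q_1 = 0.874224, so q_1* = 36/(6.72 + 14.7·0.874224) = 1.8394 and q_2* = 0.874224·1.8394 = 1.6081.

q_2* = 1.6081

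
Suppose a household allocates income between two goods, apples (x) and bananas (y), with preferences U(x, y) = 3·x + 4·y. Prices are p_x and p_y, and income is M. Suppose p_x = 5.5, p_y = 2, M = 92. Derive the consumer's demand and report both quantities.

Perfect substitutes: compare marginal utility per dollar. 3/p_x vs 4/p_y → 0.5455 vs 2.
y gives more utility per dollar, so spend all income on y: y* = M/p_y, x* = 0.
Numerically: x* = 0, y* = 46.

x* = 0, y* = 46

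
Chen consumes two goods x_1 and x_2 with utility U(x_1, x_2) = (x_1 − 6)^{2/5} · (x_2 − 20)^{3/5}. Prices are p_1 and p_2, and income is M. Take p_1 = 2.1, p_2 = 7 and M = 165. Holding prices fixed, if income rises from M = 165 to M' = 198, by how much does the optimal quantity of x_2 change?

Substituting into the budget: x_1* = 6 + 0.4·(M − 6·p_1 − 20·p_2)/p_1, and x_2* = 20 + 0.6·(…)/p_2.
Discretionary income = 165 − 6·2.1 − 20·7 = 12.4; x_2* = 20 + 0.6·12.4/7 = 21.0629.
At M' = 198: x_2* = 23.8914. Change: 23.8914 − 21.0629 = 2.8286.

Δx_2* = 2.8286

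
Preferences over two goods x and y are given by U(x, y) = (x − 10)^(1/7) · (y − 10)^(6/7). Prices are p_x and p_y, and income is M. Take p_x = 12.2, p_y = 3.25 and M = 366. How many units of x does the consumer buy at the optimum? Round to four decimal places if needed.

Let x' = x−10, y' = y−10. MRS = (1/6)·y'/x' = p_x/p_y.
Substituting into the budget: x* = 10 + 1/7·(M − 10·p_x − 10·p_y)/p_x, and y* = 10 + 6/7·(…)/p_y.
Discretionary income = 366 − 10·12.2 − 10·3.25 = 211.5; x* = 10 + 1/7·211.5/12.2 = 12.4766.

x* = 12.4766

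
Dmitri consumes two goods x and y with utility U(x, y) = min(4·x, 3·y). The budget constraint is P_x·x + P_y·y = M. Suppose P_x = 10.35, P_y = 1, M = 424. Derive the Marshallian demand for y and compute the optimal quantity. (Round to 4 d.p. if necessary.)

Leontief preferences: the optimum is at the kink where x/3 = y/4, i.e. y = (4/3)·x.
Budget: P_x·x + P_y·(4/3)·x = M, so (3·P_x + 4·P_y)·x = 3·M.
Demand: x*(P_x,P_y,M) = 3·M/(3·P_x + 4·P_y), y* = 4·M/(3·P_x + 4·P_y).
Here 3·10.35 + 4·1 = 35.05, giving y* = 48.388.

y* = 48.388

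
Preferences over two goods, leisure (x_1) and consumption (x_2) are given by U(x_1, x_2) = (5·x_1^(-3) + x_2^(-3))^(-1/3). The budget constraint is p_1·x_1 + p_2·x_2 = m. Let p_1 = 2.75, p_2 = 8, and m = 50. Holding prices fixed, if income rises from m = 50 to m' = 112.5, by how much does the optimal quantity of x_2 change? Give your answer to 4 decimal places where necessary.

Δx_2* = 4.6745

MU_x_1 ∝ 5·x_1^(-4), MU_x_2 ∝ x_2^(-4), so MRS = 5·(x_2/x_1)^(4) = p_1/p_2.
Hence x_2/x_1 = ((1/5)·p_1/p_2)^(1/(4)), i.e. raised to the 0.25 power.
Substitute x_2 = (x_2/x_1)·x_1 into the budget: x_1* = m/(p_1 + p_2·(x_2/x_1)).
Numerically x_2/x_1 = 0.512057, so x_1* = 50/(2.75 + 8·0.512057) = 7.303 and x_2* = 0.512057·7.303 = 3.7396.
At m' = 112.5: x_2* = 8.414. Change: 8.414 − 3.7396 = 4.6745.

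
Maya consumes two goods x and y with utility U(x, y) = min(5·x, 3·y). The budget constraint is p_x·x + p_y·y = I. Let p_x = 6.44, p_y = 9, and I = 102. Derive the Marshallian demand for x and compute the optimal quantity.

Leontief preferences: the optimum is at the kink where x/3 = y/5, i.e. y = (5/3)·x.
Budget: p_x·x + p_y·(5/3)·x = I, so (3·p_x + 5·p_y)·x = 3·I.
Demand: x*(p_x,p_y,I) = 3·I/(3·p_x + 5·p_y), y* = 5·I/(3·p_x + 5·p_y).
Here 3·6.44 + 5·9 = 64.32, giving x* = 4.7575.

x* = 4.7575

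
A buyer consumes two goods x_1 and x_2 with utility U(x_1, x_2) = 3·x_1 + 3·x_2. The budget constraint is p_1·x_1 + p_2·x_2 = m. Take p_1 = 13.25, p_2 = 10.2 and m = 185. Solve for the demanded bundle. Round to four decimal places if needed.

Linear utility — the consumer picks whichever good has higher MU/price: 3/13.25 = 0.2264 vs 3/10.2 = 0.2941.
x_2 gives more utility per dollar, so spend all income on x_2: x_2* = m/p_2, x_1* = 0.
Numerically: x_1* = 0, x_2* = 18.1373.

x_1* = 0, x_2* = 18.1373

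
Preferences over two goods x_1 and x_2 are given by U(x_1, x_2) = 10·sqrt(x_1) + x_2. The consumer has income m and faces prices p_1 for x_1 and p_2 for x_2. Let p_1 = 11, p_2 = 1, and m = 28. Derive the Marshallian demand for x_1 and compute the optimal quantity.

x_1* = 0.2066

Solve: √x_1 = 5·p_2/p_1, so x_1*(p_1,p_2) = (5·p_2/p_1)², and x_2* = (m − p_1·x_1*)/p_2.
Plugging in: x_1* = (5·1/11)² = 0.2066.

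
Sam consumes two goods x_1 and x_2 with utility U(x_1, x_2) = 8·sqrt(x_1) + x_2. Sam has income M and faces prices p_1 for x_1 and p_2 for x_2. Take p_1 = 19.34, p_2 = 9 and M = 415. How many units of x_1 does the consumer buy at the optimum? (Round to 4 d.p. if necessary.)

Utility is quasi-linear in x_2; the FOC for x_1 is 4/√x_1 = p_1/p_2.
Thus x_1* = (4·p_2/p_1)² — independent of M — with the rest of income spent on x_2.
Plugging in: x_1* = (4·9/19.34)² = 3.4649.

x_1* = 3.4649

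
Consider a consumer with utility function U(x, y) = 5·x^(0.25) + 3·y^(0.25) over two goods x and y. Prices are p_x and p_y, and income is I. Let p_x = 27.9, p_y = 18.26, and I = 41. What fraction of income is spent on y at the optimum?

share on y = 0.3682

MRS = MU_x/MU_y = (5/3)·(y/x)^(0.75). Set equal to p_x/p_y.
Hence y/x = ((3/5)·p_x/p_y)^(1/(0.75)), i.e. raised to the 4/3 power.
Substitute y = (y/x)·x into the budget: x* = I/(p_x + p_y·(y/x)).
Numerically y/x = 0.89058, so x* = 41/(27.9 + 18.26·0.89058) = 0.9284 and y* = 0.89058·0.9284 = 0.8268.
Expenditure on y: 18.26·0.8268 = 15.0976; share = 0.3682.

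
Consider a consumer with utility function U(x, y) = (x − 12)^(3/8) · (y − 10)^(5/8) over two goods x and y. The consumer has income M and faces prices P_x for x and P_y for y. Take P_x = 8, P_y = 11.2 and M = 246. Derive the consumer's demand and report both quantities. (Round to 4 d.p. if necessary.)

MRS = (3/5)·(y−10)/(x−12). Tangency with P_x/P_y gives y−10 = (5/3)·(P_x/P_y)·(x−12).
After buying the subsistence bundle (12, 10), a share 0.375 of the remaining income goes to x: x* = 12 + 0.375·(M − 12P_x − 10P_y)/P_x.
Discretionary income = 246 − 12·8 − 10·11.2 = 38; x* = 12 + 0.375·38/8 = 13.7812; y* = 10 + 0.625·38/11.2 = 12.1205.

x* = 13.7812, y* = 12.1205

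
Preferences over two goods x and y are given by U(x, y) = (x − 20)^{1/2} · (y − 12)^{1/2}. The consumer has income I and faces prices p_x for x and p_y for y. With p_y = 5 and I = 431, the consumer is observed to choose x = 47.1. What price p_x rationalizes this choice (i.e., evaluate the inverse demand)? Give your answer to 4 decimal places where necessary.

p_x = 5

MRS = (y−12)/(x−20). Tangency with p_x/p_y gives y−12 = (p_x/p_y)·(x−20).
After buying the subsistence bundle (20, 12), a share 0.5 of the remaining income goes to x: x* = 20 + 0.5·(I − 20p_x − 12p_y)/p_x.
Set x* = 47.1 in the demand function and solve for p_x: p_x = 5.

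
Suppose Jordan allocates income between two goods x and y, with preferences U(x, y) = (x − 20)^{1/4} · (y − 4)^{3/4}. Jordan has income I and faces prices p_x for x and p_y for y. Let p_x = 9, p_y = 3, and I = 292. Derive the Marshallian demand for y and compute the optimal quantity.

y* = 29

Substituting into the budget: x* = 20 + 0.25·(I − 20·p_x − 4·p_y)/p_x, and y* = 4 + 0.75·(…)/p_y.
Discretionary income = 292 − 20·9 − 4·3 = 100; y* = 4 + 0.75·100/3 = 29.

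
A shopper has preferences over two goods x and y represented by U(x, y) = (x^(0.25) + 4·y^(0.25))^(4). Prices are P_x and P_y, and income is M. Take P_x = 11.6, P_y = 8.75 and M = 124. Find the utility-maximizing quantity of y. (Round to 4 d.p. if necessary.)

y* = 12.3945

From the CES first-order condition, (1/4)·(y/x)^(0.75) = P_x/P_y.
Solve for the ratio: y/x = [4·P_x/P_y]^(4/3).
Substitute y = (y/x)·x into the budget: x* = M/(P_x + P_y·(y/x)).
Numerically y/x = 9.247264, so x* = 124/(11.6 + 8.75·9.247264) = 1.3403 and y* = 9.247264·1.3403 = 12.3945.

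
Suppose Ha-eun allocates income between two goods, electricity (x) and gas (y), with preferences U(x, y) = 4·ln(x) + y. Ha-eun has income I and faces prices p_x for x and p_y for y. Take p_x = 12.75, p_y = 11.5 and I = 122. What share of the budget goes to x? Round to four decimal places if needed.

MU_x = 4/x, MU_y = 1. Tangency: 4/x = p_x/p_y.
So x*(p_x,p_y) = 4·p_y/p_x, independent of income; and y* = (I − 4·p_y)/p_y.
At the given prices: x* = 4·11.5/12.75 = 3.6078, and y* = 6.6087.
Expenditure on x: 12.75·3.6078 = 46; share = 0.377.

share on x = 0.377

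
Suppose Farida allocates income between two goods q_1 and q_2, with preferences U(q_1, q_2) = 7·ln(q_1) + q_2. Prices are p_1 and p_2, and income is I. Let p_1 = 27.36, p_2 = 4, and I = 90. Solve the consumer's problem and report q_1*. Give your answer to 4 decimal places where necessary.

So q_1*(p_1,p_2) = 7·p_2/p_1, independent of income; and q_2* = (I − 7·p_2)/p_2.
At the given prices: q_1* = 7·4/27.36 = 1.0234.

q_1* = 1.0234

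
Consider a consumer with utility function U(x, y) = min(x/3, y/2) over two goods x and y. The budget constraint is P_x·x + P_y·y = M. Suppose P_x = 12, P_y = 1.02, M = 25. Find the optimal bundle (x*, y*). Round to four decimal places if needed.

Here 3·12 + 2·1.02 = 38.04, giving x* = 1.9716 and y* = 1.3144.

x* = 1.9716, y* = 1.3144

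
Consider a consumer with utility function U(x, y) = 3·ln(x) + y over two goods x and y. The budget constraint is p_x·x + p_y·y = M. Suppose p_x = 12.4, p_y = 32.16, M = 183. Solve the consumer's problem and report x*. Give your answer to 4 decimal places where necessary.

MU_x = 3/x, MU_y = 1. Tangency: 3/x = p_x/p_y.
So x*(p_x,p_y) = 3·p_y/p_x, independent of income; and y* = (M − 3·p_y)/p_y.
At the given prices: x* = 3·32.16/12.4 = 7.7806.

x* = 7.7806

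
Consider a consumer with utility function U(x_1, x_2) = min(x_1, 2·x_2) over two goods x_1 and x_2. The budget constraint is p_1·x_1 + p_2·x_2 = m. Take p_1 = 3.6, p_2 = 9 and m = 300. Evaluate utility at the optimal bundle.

V = 37.037

Leontief preferences: the optimum is at the kink where x_1/2 = x_2/1, i.e. x_2 = (1/2)·x_1.
Budget: p_1·x_1 + p_2·(1/2)·x_1 = m, so (2·p_1 + p_2)·x_1 = 2·m.
Demand: x_1*(p_1,p_2,m) = 2·m/(2·p_1 + p_2), x_2* = m/(2·p_1 + p_2).
Here 2·3.6 + 9 = 16.2, giving x_1* = 37.037 and x_2* = 18.5185.
Utility at the optimum: U(37.037, 18.5185) = 37.037.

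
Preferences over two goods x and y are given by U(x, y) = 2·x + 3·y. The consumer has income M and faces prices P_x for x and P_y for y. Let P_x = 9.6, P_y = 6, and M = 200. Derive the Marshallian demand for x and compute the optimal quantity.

x* = 0

Perfect substitutes: compare marginal utility per dollar. 2/P_x vs 3/P_y → 0.2083 vs 0.5.
y gives more utility per dollar, so spend all income on y: y* = M/P_y, x* = 0.
Numerically: x* = 0, y* = 33.3333.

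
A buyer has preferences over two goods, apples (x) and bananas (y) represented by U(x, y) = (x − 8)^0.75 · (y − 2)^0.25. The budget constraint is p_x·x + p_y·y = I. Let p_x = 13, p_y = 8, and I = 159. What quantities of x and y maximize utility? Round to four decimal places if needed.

x* = 10.25, y* = 3.2188

MRS = 3·(y−2)/(x−8). Tangency with p_x/p_y gives y−2 = (1/3)·(p_x/p_y)·(x−8).
Substituting into the budget: x* = 8 + 0.75·(I − 8·p_x − 2·p_y)/p_x, and y* = 2 + 0.25·(…)/p_y.
Discretionary income = 159 − 8·13 − 2·8 = 39; x* = 8 + 0.75·39/13 = 10.25; y* = 2 + 0.25·39/8 = 3.2188.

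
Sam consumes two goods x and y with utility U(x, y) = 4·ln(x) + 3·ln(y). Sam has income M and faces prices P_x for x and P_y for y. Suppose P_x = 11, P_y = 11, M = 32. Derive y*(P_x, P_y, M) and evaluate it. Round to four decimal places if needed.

Tangency: MRS = (4/3)·y/x = P_x/P_y.
Rearranging, P_y·y = (3/4)·P_x·x. Substituting into the budget gives P_x·x·(1 + (3/4)) = M.
Demand: x*(P_x,P_y,M) = 4/7·M/P_x and y* = 3/7·M/P_y.
At P_x=11, P_y=11, M=32: y* = 3/7·32/11 = 1.2468.

y* = 1.2468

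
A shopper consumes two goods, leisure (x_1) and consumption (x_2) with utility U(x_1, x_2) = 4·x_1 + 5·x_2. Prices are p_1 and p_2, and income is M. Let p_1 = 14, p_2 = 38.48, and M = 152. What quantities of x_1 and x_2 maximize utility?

x_1* = 10.8571, x_2* = 0

Perfect substitutes: compare marginal utility per dollar. 4/p_1 vs 5/p_2 → 0.2857 vs 0.1299.
x_1 gives more utility per dollar, so spend all income on x_1: x_1* = M/p_1, x_2* = 0.
Numerically: x_1* = 10.8571, x_2* = 0.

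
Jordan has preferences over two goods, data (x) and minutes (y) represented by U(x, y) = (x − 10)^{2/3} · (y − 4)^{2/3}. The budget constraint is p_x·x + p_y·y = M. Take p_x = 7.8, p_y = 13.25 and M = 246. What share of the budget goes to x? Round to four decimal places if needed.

Let x' = x−10, y' = y−4. MRS = y'/x' = p_x/p_y.
After buying the subsistence bundle (10, 4), a share 0.5 of the remaining income goes to x: x* = 10 + 0.5·(M − 10p_x − 4p_y)/p_x.
Discretionary income = 246 − 10·7.8 − 4·13.25 = 115; x* = 10 + 0.5·115/7.8 = 17.3718; y* = 4 + 0.5·115/13.25 = 8.3396.
Expenditure on x: 7.8·17.3718 = 135.5; share = 0.5508.

share on x = 0.5508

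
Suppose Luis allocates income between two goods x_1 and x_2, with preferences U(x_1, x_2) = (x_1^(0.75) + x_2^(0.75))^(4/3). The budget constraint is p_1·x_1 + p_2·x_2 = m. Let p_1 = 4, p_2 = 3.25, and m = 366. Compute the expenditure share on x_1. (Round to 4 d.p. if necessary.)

share on x_1 = 0.3491

From the CES first-order condition, (x_2/x_1)^(0.25) = p_1/p_2.
Hence x_2/x_1 = (p_1/p_2)^(1/(0.25)), i.e. raised to the 4 power.
Substitute x_2 = (x_2/x_1)·x_1 into the budget: x_1* = m/(p_1 + p_2·(x_2/x_1)).
Numerically x_2/x_1 = 2.294598, so x_1* = 366/(4 + 3.25·2.294598) = 31.9443 and x_2* = 2.294598·31.9443 = 73.2993.
Expenditure on x_1: 4·31.9443 = 127.7772; share = 0.3491.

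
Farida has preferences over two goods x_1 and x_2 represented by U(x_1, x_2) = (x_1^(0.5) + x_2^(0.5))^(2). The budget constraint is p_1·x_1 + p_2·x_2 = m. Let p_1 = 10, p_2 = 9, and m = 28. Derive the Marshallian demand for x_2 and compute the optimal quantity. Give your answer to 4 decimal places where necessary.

x_2* = 1.6374

MU_x_1 ∝ x_1^(-0.5), MU_x_2 ∝ x_2^(-0.5), so MRS = (x_2/x_1)^(0.5) = p_1/p_2.
Solve for the ratio: x_2/x_1 = [p_1/p_2]^(2).
Substitute x_2 = (x_2/x_1)·x_1 into the budget: x_1* = m/(p_1 + p_2·(x_2/x_1)).
Numerically x_2/x_1 = 1.234568, so x_1* = 28/(10 + 9·1.234568) = 1.3263 and x_2* = 1.234568·1.3263 = 1.6374.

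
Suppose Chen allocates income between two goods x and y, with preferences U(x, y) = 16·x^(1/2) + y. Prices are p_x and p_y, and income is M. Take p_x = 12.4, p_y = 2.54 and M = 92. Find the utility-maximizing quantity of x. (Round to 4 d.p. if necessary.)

x* = 2.6854

MU_x = 8/√x, MU_y = 1. Tangency: 8/√x = p_x/p_y.
Solve: √x = 8·p_y/p_x, so x*(p_x,p_y) = (8·p_y/p_x)², and y* = (M − p_x·x*)/p_y.
Plugging in: x* = (8·2.54/12.4)² = 2.6854.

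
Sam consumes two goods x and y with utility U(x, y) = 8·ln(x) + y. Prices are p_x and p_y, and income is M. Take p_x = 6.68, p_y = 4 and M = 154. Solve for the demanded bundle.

x* = 4.7904, y* = 30.5

Set MRS = p_x/p_y: (8/x)/1 = p_x/p_y.
So x*(p_x,p_y) = 8·p_y/p_x, independent of income; and y* = (M − 8·p_y)/p_y.
At the given prices: x* = 8·4/6.68 = 4.7904, and y* = 30.5.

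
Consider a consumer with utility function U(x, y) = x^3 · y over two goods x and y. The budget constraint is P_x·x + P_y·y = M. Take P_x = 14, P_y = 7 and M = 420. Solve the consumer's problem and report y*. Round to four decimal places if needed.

Demand: x*(P_x,P_y,M) = 0.75·M/P_x and y* = 0.25·M/P_y.
At P_x=14, P_y=7, M=420: y* = 0.25·420/7 = 15.

y* = 15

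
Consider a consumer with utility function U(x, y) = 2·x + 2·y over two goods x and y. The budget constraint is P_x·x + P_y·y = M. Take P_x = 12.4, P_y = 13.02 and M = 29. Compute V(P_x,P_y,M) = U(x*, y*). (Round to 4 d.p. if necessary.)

Perfect substitutes: compare marginal utility per dollar. 2/P_x vs 2/P_y → 0.1613 vs 0.1536.
x gives more utility per dollar, so spend all income on x: x* = M/P_x, y* = 0.
Numerically: x* = 2.3387, y* = 0.
Utility at the optimum: U(2.3387, 0) = 4.6774.

V = 4.6774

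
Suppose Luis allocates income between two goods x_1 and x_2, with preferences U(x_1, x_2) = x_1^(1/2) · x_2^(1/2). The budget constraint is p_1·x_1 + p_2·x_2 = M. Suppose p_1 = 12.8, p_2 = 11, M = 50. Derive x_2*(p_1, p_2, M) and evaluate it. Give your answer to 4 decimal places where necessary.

The MRS is x_2/x_1. Set MRS = p_1/p_2.
Rearranging, p_2·x_2 = p_1·x_1. Substituting into the budget gives p_1·x_1·(1 + 1) = M.
Demand: x_1*(p_1,p_2,M) = 0.5·M/p_1 and x_2* = 0.5·M/p_2.
At p_1=12.8, p_2=11, M=50: x_2* = 0.5·50/11 = 2.2727.

x_2* = 2.2727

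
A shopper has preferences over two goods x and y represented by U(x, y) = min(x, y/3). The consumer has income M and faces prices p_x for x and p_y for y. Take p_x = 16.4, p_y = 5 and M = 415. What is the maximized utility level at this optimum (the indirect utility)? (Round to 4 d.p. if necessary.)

V = 13.2166

With perfect complements, no substitution: consume in ratio x:y = 1:3.
Budget: p_x·x + p_y·3·x = M, so (p_x + 3·p_y)·x = M.
Demand: x*(p_x,p_y,M) = M/(p_x + 3·p_y), y* = 3·M/(p_x + 3·p_y).
Here 16.4 + 3·5 = 31.4, giving x* = 13.2166 and y* = 39.6497.
Utility at the optimum: U(13.2166, 39.6497) = 13.2166.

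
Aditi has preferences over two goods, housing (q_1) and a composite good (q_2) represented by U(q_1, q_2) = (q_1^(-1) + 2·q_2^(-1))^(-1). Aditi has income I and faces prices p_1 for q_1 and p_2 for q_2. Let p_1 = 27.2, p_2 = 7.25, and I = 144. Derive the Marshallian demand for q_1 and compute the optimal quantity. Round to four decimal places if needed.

From the CES first-order condition, (1/2)·(q_2/q_1)^(2) = p_1/p_2.
Hence q_2/q_1 = (2·p_1/p_2)^(1/(2)), i.e. raised to the 0.5 power.
With the ratio pinned down, the budget gives q_1* = I/(p_1 + p_2·(q_2/q_1)) and q_2* = (q_2/q_1)·q_1*.
Numerically q_2/q_1 = 2.739242, so q_1* = 144/(27.2 + 7.25·2.739242) = 3.06.

q_1* = 3.06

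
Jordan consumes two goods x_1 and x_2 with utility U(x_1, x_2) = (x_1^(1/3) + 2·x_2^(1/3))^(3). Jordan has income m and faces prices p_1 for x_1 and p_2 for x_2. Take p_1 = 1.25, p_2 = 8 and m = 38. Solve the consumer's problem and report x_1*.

MRS = MU_x_1/MU_x_2 = (1/2)·(x_2/x_1)^(2/3). Set equal to p_1/p_2.
Solve for the ratio: x_2/x_1 = [2·p_1/p_2]^(1.5).
With the ratio pinned down, the budget gives x_1* = m/(p_1 + p_2·(x_2/x_1)) and x_2* = (x_2/x_1)·x_1*.
Numerically x_2/x_1 = 0.174693, so x_1* = 38/(1.25 + 8·0.174693) = 14.3529.

x_1* = 14.3529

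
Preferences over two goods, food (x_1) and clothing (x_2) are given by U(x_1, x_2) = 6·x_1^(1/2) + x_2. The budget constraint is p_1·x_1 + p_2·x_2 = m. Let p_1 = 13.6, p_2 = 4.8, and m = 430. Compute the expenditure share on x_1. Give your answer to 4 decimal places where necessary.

Set MRS = p_1/p_2: 3·x_1^(−1/2) = p_1/p_2.
Solve: √x_1 = 3·p_2/p_1, so x_1*(p_1,p_2) = (3·p_2/p_1)², and x_2* = (m − p_1·x_1*)/p_2.
Plugging in: x_1* = (3·4.8/13.6)² = 1.1211, x_2* = 86.4069.
Expenditure on x_1: 13.6·1.1211 = 15.2471; share = 0.0355.

share on x_1 = 0.0355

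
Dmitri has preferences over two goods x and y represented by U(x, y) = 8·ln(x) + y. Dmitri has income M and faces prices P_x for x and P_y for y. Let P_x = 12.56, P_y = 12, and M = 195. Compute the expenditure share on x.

MU_x = 8/x, MU_y = 1. Tangency: 8/x = P_x/P_y.
So x*(P_x,P_y) = 8·P_y/P_x, independent of income; and y* = (M − 8·P_y)/P_y.
At the given prices: x* = 8·12/12.56 = 7.6433, and y* = 8.25.
Expenditure on x: 12.56·7.6433 = 96; share = 0.4923.

share on x = 0.4923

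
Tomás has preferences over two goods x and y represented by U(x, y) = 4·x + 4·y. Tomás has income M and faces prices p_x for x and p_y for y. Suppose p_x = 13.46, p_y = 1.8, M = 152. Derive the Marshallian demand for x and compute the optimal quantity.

Linear utility — the consumer picks whichever good has higher MU/price: 4/13.46 = 0.2972 vs 4/1.8 = 2.2222.
y gives more utility per dollar, so spend all income on y: y* = M/p_y, x* = 0.
Numerically: x* = 0, y* = 84.4444.

x* = 0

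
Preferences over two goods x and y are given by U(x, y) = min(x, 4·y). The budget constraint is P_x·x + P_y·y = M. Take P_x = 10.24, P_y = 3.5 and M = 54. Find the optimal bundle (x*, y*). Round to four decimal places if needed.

x* = 4.8583, y* = 1.2146

Leontief preferences: the optimum is at the kink where x/4 = y/1, i.e. y = (1/4)·x.
Budget: P_x·x + P_y·(1/4)·x = M, so (4·P_x + P_y)·x = 4·M.
Demand: x*(P_x,P_y,M) = 4·M/(4·P_x + P_y), y* = M/(4·P_x + P_y).
Here 4·10.24 + 3.5 = 44.46, giving x* = 4.8583 and y* = 1.2146.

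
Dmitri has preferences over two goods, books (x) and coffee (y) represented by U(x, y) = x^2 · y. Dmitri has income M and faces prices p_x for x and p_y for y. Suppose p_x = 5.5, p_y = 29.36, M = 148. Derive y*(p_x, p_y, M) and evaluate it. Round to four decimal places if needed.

The MRS is 2·y/x. Set MRS = p_x/p_y.
Rearranging, p_y·y = (1/2)·p_x·x. Substituting into the budget gives p_x·x·(1 + (1/2)) = M.
Demand: x*(p_x,p_y,M) = 2/3·M/p_x and y* = 1/3·M/p_y.
At p_x=5.5, p_y=29.36, M=148: y* = 1/3·148/29.36 = 1.6803.

y* = 1.6803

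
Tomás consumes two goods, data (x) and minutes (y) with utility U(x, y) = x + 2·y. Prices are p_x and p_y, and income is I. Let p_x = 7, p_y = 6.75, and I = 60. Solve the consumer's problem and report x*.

x* = 0

Perfect substitutes: compare marginal utility per dollar. 1/p_x vs 2/p_y → 0.1429 vs 0.2963.
y gives more utility per dollar, so spend all income on y: y* = I/p_y, x* = 0.
Numerically: x* = 0, y* = 8.8889.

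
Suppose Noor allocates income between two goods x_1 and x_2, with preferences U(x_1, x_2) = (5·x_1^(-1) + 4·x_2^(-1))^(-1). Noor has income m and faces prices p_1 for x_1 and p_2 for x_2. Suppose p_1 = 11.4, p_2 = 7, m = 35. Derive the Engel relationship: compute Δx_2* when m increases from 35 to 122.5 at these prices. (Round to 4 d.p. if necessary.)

Δx_2* = 5.1508

Substitute x_2 = (x_2/x_1)·x_1 into the budget: x_1* = m/(p_1 + p_2·(x_2/x_1)).
Numerically x_2/x_1 = 1.141428, so x_1* = 35/(11.4 + 7·1.141428) = 1.8051 and x_2* = 1.141428·1.8051 = 2.0603.
At m' = 122.5: x_2* = 7.2112. Change: 7.2112 − 2.0603 = 5.1508.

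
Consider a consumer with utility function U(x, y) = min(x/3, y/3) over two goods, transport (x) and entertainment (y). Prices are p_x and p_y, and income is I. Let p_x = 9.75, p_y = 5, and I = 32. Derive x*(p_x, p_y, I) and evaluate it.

With perfect complements, no substitution: consume in ratio x:y = 3:3.
Budget: p_x·x + p_y·x = I, so (3·p_x + 3·p_y)·x = 3·I.
Demand: x*(p_x,p_y,I) = 3·I/(3·p_x + 3·p_y), y* = 3·I/(3·p_x + 3·p_y).
Here 3·9.75 + 3·5 = 44.25, giving x* = 2.1695.

x* = 2.1695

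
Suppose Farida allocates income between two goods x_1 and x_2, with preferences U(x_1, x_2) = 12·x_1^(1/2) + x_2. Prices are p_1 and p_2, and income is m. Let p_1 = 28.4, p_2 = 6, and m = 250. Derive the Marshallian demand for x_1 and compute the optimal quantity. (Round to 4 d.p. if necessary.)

MU_x_1 = 6/√x_1, MU_x_2 = 1. Tangency: 6/√x_1 = p_1/p_2.
Solve: √x_1 = 6·p_2/p_1, so x_1*(p_1,p_2) = (6·p_2/p_1)², and x_2* = (m − p_1·x_1*)/p_2.
Plugging in: x_1* = (6·6/28.4)² = 1.6068.

x_1* = 1.6068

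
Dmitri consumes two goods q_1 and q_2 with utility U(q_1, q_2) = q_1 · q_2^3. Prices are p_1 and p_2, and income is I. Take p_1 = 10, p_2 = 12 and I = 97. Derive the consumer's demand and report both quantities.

q_1* = 2.425, q_2* = 6.0625

The MRS is (1/3)·q_2/q_1. Set MRS = p_1/p_2.
So p_2·q_2 = 3·p_1·q_1; combined with the budget, a share 0.25 of income goes to q_1.
Demand: q_1*(p_1,p_2,I) = 0.25·I/p_1 and q_2* = 0.75·I/p_2.
At p_1=10, p_2=12, I=97: q_1* = 0.25·97/10 = 2.425, q_2* = 6.0625.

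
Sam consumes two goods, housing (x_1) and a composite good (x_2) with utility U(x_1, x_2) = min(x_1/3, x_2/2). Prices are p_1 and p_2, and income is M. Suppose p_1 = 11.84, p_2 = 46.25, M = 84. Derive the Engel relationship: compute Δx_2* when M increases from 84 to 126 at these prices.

Δx_2* = 0.6561

With perfect complements, no substitution: consume in ratio x_1:x_2 = 3:2.
Budget: p_1·x_1 + p_2·(2/3)·x_1 = M, so (3·p_1 + 2·p_2)·x_1 = 3·M.
Demand: x_1*(p_1,p_2,M) = 3·M/(3·p_1 + 2·p_2), x_2* = 2·M/(3·p_1 + 2·p_2).
Here 3·11.84 + 2·46.25 = 128.02, giving x_2* = 1.3123.
At M' = 126: x_2* = 1.9684. Change: 1.9684 − 1.3123 = 0.6561.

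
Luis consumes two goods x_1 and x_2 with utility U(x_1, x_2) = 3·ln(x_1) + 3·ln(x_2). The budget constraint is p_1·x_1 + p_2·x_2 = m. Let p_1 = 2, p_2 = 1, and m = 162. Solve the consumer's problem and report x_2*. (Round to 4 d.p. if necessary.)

x_2* = 81

Demand: x_1*(p_1,p_2,m) = 0.5·m/p_1 and x_2* = 0.5·m/p_2.
At p_1=2, p_2=1, m=162: x_2* = 0.5·162/1 = 81.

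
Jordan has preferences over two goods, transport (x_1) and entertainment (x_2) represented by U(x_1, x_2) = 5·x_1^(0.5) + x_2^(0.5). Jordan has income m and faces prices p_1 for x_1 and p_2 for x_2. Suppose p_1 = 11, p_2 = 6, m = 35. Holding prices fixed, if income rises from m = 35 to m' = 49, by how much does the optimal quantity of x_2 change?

Δx_2* = 0.1594

MU_x_1 ∝ 5·x_1^(-0.5), MU_x_2 ∝ x_2^(-0.5), so MRS = 5·(x_2/x_1)^(0.5) = p_1/p_2.
Hence x_2/x_1 = ((1/5)·p_1/p_2)^(1/(0.5)), i.e. raised to the 2 power.
With the ratio pinned down, the budget gives x_1* = m/(p_1 + p_2·(x_2/x_1)) and x_2* = (x_2/x_1)·x_1*.
Numerically x_2/x_1 = 0.134444, so x_1* = 35/(11 + 6·0.134444) = 2.9644 and x_2* = 0.134444·2.9644 = 0.3986.
At m' = 49: x_2* = 0.558. Change: 0.558 − 0.3986 = 0.1594.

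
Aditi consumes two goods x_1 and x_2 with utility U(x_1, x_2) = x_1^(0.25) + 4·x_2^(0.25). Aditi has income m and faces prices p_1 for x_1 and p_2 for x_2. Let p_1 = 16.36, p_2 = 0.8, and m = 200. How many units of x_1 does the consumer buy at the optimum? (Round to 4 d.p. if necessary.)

MU_x_1 ∝ x_1^(-0.75), MU_x_2 ∝ 4·x_2^(-0.75), so MRS = (1/4)·(x_2/x_1)^(0.75) = p_1/p_2.
Hence x_2/x_1 = (4·p_1/p_2)^(1/(0.75)), i.e. raised to the 4/3 power.
With the ratio pinned down, the budget gives x_1* = m/(p_1 + p_2·(x_2/x_1)) and x_2* = (x_2/x_1)·x_1*.
Numerically x_2/x_1 = 355.089425, so x_1* = 200/(16.36 + 0.8·355.089425) = 0.6657.

x_1* = 0.6657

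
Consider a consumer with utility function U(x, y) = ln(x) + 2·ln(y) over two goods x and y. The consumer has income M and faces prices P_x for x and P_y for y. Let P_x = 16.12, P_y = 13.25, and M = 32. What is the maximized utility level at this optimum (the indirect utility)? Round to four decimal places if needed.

At P_x=16.12, P_y=13.25, M=32: x* = 1/3·32/16.12 = 0.6617, y* = 1.6101.
Utility at the optimum: U(0.6617, 1.6101) = 0.5396.

V = 0.5396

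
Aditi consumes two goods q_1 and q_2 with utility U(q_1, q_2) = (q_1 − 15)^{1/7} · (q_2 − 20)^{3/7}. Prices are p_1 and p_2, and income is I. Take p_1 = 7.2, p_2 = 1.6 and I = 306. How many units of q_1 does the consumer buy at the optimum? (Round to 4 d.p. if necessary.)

Let q_1' = q_1−15, q_2' = q_2−20. MRS = (1/3)·q_2'/q_1' = p_1/p_2.
Substituting into the budget: q_1* = 15 + 0.25·(I − 15·p_1 − 20·p_2)/p_1, and q_2* = 20 + 0.75·(…)/p_2.
Discretionary income = 306 − 15·7.2 − 20·1.6 = 166; q_1* = 15 + 0.25·166/7.2 = 20.7639.

q_1* = 20.7639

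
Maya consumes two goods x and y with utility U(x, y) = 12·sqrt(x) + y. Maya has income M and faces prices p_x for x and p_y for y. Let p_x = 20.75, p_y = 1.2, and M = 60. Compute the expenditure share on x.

Utility is quasi-linear in y; the FOC for x is 6/√x = p_x/p_y.
Thus x* = (6·p_y/p_x)² — independent of M — with the rest of income spent on y.
Plugging in: x* = (6·1.2/20.75)² = 0.1204, y* = 47.9181.
Expenditure on x: 20.75·0.1204 = 2.4983; share = 0.0416.

share on x = 0.0416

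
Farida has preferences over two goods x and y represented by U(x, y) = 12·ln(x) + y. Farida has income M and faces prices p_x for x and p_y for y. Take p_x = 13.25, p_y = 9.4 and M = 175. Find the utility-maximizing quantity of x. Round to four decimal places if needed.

MU_x = 12/x, MU_y = 1. Tangency: 12/x = p_x/p_y.
So x*(p_x,p_y) = 12·p_y/p_x, independent of income; and y* = (M − 12·p_y)/p_y.
At the given prices: x* = 12·9.4/13.25 = 8.5132.

x* = 8.5132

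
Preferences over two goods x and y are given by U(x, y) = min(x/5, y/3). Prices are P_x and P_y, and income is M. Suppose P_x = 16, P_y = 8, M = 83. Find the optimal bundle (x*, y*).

With perfect complements, no substitution: consume in ratio x:y = 5:3.
Budget: P_x·x + P_y·(3/5)·x = M, so (5·P_x + 3·P_y)·x = 5·M.
Demand: x*(P_x,P_y,M) = 5·M/(5·P_x + 3·P_y), y* = 3·M/(5·P_x + 3·P_y).
Here 5·16 + 3·8 = 104, giving x* = 3.9904 and y* = 2.3942.

x* = 3.9904, y* = 2.3942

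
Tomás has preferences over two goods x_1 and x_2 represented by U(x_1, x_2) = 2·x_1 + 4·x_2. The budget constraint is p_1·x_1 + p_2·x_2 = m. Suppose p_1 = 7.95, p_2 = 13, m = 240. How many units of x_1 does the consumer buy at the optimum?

Linear utility — the consumer picks whichever good has higher MU/price: 2/7.95 = 0.2516 vs 4/13 = 0.3077.
x_2 gives more utility per dollar, so spend all income on x_2: x_2* = m/p_2, x_1* = 0.
Numerically: x_1* = 0, x_2* = 18.4615.

x_1* = 0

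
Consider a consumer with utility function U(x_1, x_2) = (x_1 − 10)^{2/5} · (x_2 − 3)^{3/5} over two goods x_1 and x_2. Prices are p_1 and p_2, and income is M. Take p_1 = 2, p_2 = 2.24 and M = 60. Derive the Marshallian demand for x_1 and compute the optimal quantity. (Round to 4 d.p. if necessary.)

x_1* = 16.656

Let x_1' = x_1−10, x_2' = x_2−3. MRS = (2/3)·x_2'/x_1' = p_1/p_2.
Substituting into the budget: x_1* = 10 + 0.4·(M − 10·p_1 − 3·p_2)/p_1, and x_2* = 3 + 0.6·(…)/p_2.
Discretionary income = 60 − 10·2 − 3·2.24 = 33.28; x_1* = 10 + 0.4·33.28/2 = 16.656.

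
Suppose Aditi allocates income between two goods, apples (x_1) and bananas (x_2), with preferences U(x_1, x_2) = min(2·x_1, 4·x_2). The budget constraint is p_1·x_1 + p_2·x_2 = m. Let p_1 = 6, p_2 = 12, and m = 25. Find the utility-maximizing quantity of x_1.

With perfect complements, no substitution: consume in ratio x_1:x_2 = 4:2.
Budget: p_1·x_1 + p_2·(1/2)·x_1 = m, so (4·p_1 + 2·p_2)·x_1 = 4·m.
Demand: x_1*(p_1,p_2,m) = 4·m/(4·p_1 + 2·p_2), x_2* = 2·m/(4·p_1 + 2·p_2).
Here 4·6 + 2·12 = 48, giving x_1* = 2.0833.

x_1* = 2.0833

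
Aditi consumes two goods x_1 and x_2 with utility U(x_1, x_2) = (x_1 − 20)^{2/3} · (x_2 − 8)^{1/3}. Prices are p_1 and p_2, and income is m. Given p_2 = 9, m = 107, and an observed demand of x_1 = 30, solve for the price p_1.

Let x_1' = x_1−20, x_2' = x_2−8. MRS = 2·x_2'/x_1' = p_1/p_2.
After buying the subsistence bundle (20, 8), a share 2/3 of the remaining income goes to x_1: x_1* = 20 + 2/3·(m − 20p_1 − 8p_2)/p_1.
Set x_1* = 30 in the demand function and solve for p_1: p_1 = 1.

p_1 = 1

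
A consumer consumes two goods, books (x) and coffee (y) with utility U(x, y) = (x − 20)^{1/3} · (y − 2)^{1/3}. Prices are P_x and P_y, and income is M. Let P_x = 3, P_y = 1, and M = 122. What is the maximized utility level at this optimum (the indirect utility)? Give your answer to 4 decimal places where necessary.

Discretionary income = 122 − 20·3 − 2·1 = 60; x* = 20 + 0.5·60/3 = 30; y* = 2 + 0.5·60/1 = 32.
Utility at the optimum: U(30, 32) = 6.6943.

V = 6.6943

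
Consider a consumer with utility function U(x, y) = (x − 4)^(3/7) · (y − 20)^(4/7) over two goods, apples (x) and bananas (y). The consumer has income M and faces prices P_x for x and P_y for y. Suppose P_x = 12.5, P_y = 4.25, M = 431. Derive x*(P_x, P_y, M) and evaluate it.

x* = 14.1486

Substituting into the budget: x* = 4 + 3/7·(M − 4·P_x − 20·P_y)/P_x, and y* = 20 + 4/7·(…)/P_y.
Discretionary income = 431 − 4·12.5 − 20·4.25 = 296; x* = 4 + 3/7·296/12.5 = 14.1486.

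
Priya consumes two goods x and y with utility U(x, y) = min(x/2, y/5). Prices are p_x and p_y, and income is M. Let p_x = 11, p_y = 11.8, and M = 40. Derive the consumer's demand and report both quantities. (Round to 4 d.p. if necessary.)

x* = 0.9877, y* = 2.4691

Leontief preferences: the optimum is at the kink where x/2 = y/5, i.e. y = (5/2)·x.
Budget: p_x·x + p_y·(5/2)·x = M, so (2·p_x + 5·p_y)·x = 2·M.
Demand: x*(p_x,p_y,M) = 2·M/(2·p_x + 5·p_y), y* = 5·M/(2·p_x + 5·p_y).
Here 2·11 + 5·11.8 = 81, giving x* = 0.9877 and y* = 2.4691.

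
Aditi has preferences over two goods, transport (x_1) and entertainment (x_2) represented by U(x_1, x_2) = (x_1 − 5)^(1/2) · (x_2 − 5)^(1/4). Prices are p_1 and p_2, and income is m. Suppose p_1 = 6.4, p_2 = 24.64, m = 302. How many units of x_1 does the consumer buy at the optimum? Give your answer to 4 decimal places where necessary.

MRS = 2·(x_2−5)/(x_1−5). Tangency with p_1/p_2 gives x_2−5 = (1/2)·(p_1/p_2)·(x_1−5).
Substituting into the budget: x_1* = 5 + 2/3·(m − 5·p_1 − 5·p_2)/p_1, and x_2* = 5 + 1/3·(…)/p_2.
Discretionary income = 302 − 5·6.4 − 5·24.64 = 146.8; x_1* = 5 + 2/3·146.8/6.4 = 20.2917.

x_1* = 20.2917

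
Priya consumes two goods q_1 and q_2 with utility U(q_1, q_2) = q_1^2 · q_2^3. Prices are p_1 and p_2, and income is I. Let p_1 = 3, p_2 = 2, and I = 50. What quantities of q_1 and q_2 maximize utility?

q_1* = 6.6667, q_2* = 15

Tangency: MRS = (2/3)·q_2/q_1 = p_1/p_2.
Rearranging, p_2·q_2 = (3/2)·p_1·q_1. Substituting into the budget gives p_1·q_1·(1 + (3/2)) = I.
Demand: q_1*(p_1,p_2,I) = 0.4·I/p_1 and q_2* = 0.6·I/p_2.
At p_1=3, p_2=2, I=50: q_1* = 0.4·50/3 = 6.6667, q_2* = 15.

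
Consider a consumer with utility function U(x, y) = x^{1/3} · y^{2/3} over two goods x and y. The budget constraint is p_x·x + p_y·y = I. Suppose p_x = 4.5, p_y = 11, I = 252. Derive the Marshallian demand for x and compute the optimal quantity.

Demand: x*(p_x,p_y,I) = 1/3·I/p_x and y* = 2/3·I/p_y.
At p_x=4.5, p_y=11, I=252: x* = 1/3·252/4.5 = 18.6667.

x* = 18.6667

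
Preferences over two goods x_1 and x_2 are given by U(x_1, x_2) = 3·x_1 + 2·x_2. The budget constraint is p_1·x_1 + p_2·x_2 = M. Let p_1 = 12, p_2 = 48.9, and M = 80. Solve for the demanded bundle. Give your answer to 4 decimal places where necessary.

Linear utility — the consumer picks whichever good has higher MU/price: 3/12 = 0.25 vs 2/48.9 = 0.0409.
x_1 gives more utility per dollar, so spend all income on x_1: x_1* = M/p_1, x_2* = 0.
Numerically: x_1* = 6.6667, x_2* = 0.

x_1* = 6.6667, x_2* = 0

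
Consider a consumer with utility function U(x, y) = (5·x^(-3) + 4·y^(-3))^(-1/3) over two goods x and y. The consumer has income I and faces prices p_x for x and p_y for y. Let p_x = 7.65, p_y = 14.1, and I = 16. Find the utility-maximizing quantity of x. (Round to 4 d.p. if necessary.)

x* = 0.8379

Numerically y/x = 0.811677, so x* = 16/(7.65 + 14.1·0.811677) = 0.8379.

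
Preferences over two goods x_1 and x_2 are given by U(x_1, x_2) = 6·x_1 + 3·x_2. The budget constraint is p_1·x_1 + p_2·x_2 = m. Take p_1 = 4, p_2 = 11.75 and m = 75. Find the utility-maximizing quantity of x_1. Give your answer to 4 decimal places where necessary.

Perfect substitutes: compare marginal utility per dollar. 6/p_1 vs 3/p_2 → 1.5 vs 0.2553.
x_1 gives more utility per dollar, so spend all income on x_1: x_1* = m/p_1, x_2* = 0.
Numerically: x_1* = 18.75, x_2* = 0.

x_1* = 18.75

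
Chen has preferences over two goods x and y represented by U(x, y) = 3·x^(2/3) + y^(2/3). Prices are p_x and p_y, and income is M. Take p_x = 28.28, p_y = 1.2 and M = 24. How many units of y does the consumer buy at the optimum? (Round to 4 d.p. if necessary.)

MU_x ∝ 3·x^(-1/3), MU_y ∝ y^(-1/3), so MRS = 3·(y/x)^(1/3) = p_x/p_y.
Hence y/x = ((1/3)·p_x/p_y)^(1/(1/3)), i.e. raised to the 3 power.
Substitute y = (y/x)·x into the budget: x* = M/(p_x + p_y·(y/x)).
Numerically y/x = 484.764394, so x* = 24/(28.28 + 1.2·484.764394) = 0.0393 and y* = 484.764394·0.0393 = 19.0728.

y* = 19.0728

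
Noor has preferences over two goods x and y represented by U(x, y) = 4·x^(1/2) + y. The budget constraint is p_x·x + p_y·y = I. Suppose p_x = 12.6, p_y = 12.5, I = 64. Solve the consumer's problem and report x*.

x* = 3.9368

MU_x = 2/√x, MU_y = 1. Tangency: 2/√x = p_x/p_y.
Solve: √x = 2·p_y/p_x, so x*(p_x,p_y) = (2·p_y/p_x)², and y* = (I − p_x·x*)/p_y.
Plugging in: x* = (2·12.5/12.6)² = 3.9368.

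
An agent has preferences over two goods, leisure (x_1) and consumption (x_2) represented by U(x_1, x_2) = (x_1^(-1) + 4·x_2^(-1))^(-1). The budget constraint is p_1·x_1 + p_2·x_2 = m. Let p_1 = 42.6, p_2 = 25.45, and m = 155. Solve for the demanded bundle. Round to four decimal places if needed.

x_1* = 1.4292, x_2* = 3.6981

MRS = MU_x_1/MU_x_2 = (1/4)·(x_2/x_1)^(2). Set equal to p_1/p_2.
Solve for the ratio: x_2/x_1 = [4·p_1/p_2]^(0.5).
Substitute x_2 = (x_2/x_1)·x_1 into the budget: x_1* = m/(p_1 + p_2·(x_2/x_1)).
Numerically x_2/x_1 = 2.587563, so x_1* = 155/(42.6 + 25.45·2.587563) = 1.4292 and x_2* = 2.587563·1.4292 = 3.6981.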